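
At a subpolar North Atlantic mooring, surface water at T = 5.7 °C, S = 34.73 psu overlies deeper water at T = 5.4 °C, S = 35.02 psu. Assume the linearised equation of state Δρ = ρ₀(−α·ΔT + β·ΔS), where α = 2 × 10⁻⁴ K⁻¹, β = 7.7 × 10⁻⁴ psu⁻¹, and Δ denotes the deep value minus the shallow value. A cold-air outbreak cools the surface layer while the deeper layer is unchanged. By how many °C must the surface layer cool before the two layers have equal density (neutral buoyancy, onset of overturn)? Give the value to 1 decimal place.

Neutral buoyancy requires Δρ = 0, i.e. −α(T_deep − T_surf′) + β(S_deep − S_surf) = 0.
T_surf′ = T_deep − (β/α)·ΔS = 5.4 − (7.7 × 10⁻⁴/2 × 10⁻⁴)·(+0.29) = 4.284 °C.
Cooling required: 5.7 − (4.284) = 1.416 °C.

1.4 °C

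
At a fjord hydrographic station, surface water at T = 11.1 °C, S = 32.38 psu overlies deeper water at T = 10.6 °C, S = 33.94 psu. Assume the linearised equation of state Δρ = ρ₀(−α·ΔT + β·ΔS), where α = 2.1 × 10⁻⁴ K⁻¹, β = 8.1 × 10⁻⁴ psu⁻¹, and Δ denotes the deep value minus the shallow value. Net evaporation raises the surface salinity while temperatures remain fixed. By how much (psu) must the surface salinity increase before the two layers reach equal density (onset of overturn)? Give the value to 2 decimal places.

Neutral buoyancy requires −α(T_deep − T_surf) + β(S_deep − S_surf′) = 0.
S_surf′ = S_deep − (α/β)·ΔT = 33.94 − (2.1 × 10⁻⁴/8.1 × 10⁻⁴)·(-0.5) = 34.0696 psu.
Increase required: 34.0696 − 32.38 = 1.6896 psu.

1.69 psu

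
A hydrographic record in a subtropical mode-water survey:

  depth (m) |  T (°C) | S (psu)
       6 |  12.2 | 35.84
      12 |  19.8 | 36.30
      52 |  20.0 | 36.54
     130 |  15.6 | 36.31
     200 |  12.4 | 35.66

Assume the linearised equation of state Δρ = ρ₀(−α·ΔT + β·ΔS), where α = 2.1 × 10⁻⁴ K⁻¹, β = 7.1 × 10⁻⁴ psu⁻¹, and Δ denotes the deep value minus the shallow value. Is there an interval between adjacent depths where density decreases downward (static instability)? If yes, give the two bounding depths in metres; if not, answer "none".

6–12 m

Evaluate Δρ/ρ₀ = −αΔT + βΔS across each adjacent pair:
  6–12 m: −αΔT+βΔS = −(2.1 × 10⁻⁴)(+7.6)+(7.1 × 10⁻⁴)(+0.46) = -1.3 × 10⁻³ → UNSTABLE
  12–52 m: −αΔT+βΔS = −(2.1 × 10⁻⁴)(+0.2)+(7.1 × 10⁻⁴)(+0.24) = 1.3 × 10⁻⁴ → stable
  52–130 m: −αΔT+βΔS = −(2.1 × 10⁻⁴)(-4.4)+(7.1 × 10⁻⁴)(-0.23) = 7.6 × 10⁻⁴ → stable
  130–200 m: −αΔT+βΔS = −(2.1 × 10⁻⁴)(-3.2)+(7.1 × 10⁻⁴)(-0.65) = 2.1 × 10⁻⁴ → stable
The 6–12 m interval has Δρ < 0: lighter water underlies denser water.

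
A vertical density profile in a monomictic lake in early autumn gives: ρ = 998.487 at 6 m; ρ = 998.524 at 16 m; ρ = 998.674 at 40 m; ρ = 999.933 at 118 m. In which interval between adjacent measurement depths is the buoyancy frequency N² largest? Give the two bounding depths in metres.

40–118 m

Compute the density gradient over each adjacent pair:
  6–16 m: Δρ/Δz = 0.037/10 = 3.7 × 10⁻³ kg m⁻⁴
  16–40 m: Δρ/Δz = 0.150/24 = 6.2 × 10⁻³ kg m⁻⁴
  40–118 m: Δρ/Δz = 1.259/78 = 0.016 kg m⁻⁴
The largest gradient is in the 40–118 m interval — the pycnocline.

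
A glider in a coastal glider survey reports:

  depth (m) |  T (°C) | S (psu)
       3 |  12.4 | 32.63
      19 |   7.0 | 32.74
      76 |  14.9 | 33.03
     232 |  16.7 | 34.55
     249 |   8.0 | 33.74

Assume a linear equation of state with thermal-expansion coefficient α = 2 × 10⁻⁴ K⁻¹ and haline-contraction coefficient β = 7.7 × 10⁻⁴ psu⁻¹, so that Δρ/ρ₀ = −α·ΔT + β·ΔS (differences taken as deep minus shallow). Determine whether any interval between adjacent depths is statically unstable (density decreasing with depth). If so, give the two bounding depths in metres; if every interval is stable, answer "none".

19–76 m

Evaluate Δρ/ρ₀ = −αΔT + βΔS across each adjacent pair:
  3–19 m: −αΔT+βΔS = −(2 × 10⁻⁴)(-5.4)+(7.7 × 10⁻⁴)(+0.11) = 1.2 × 10⁻³ → stable
  19–76 m: −αΔT+βΔS = −(2 × 10⁻⁴)(+7.9)+(7.7 × 10⁻⁴)(+0.29) = -1.4 × 10⁻³ → UNSTABLE
  76–232 m: −αΔT+βΔS = −(2 × 10⁻⁴)(+1.8)+(7.7 × 10⁻⁴)(+1.52) = 8.1 × 10⁻⁴ → stable
  232–249 m: −αΔT+βΔS = −(2 × 10⁻⁴)(-8.7)+(7.7 × 10⁻⁴)(-0.81) = 1.1 × 10⁻³ → stable
The 19–76 m interval has Δρ < 0: lighter water underlies denser water.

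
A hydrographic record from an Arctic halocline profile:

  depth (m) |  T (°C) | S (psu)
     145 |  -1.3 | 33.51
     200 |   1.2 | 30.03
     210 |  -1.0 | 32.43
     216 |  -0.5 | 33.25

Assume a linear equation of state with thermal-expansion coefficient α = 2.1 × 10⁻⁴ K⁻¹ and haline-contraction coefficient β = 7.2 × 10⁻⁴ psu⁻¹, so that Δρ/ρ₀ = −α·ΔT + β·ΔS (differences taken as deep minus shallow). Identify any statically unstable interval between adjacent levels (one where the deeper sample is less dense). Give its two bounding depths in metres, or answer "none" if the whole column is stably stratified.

Evaluate Δρ/ρ₀ = −αΔT + βΔS across each adjacent pair:
  145–200 m: −αΔT+βΔS = −(2.1 × 10⁻⁴)(+2.5)+(7.2 × 10⁻⁴)(-3.48) = -3.0 × 10⁻³ → UNSTABLE
  200–210 m: −αΔT+βΔS = −(2.1 × 10⁻⁴)(-2.2)+(7.2 × 10⁻⁴)(+2.40) = 2.2 × 10⁻³ → stable
  210–216 m: −αΔT+βΔS = −(2.1 × 10⁻⁴)(+0.5)+(7.2 × 10⁻⁴)(+0.82) = 4.9 × 10⁻⁴ → stable
The 145–200 m interval has Δρ < 0: lighter water underlies denser water.

145–200 m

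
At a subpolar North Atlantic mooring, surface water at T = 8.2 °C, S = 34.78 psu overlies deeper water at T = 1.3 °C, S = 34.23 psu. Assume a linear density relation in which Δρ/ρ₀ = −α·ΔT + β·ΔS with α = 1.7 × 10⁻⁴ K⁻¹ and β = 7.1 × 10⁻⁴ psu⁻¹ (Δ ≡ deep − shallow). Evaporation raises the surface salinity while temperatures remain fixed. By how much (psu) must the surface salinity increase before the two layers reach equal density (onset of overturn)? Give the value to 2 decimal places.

1.10 psu

Neutral buoyancy requires −α(T_deep − T_surf) + β(S_deep − S_surf′) = 0.
S_surf′ = S_deep − (α/β)·ΔT = 34.23 − (1.7 × 10⁻⁴/7.1 × 10⁻⁴)·(-6.9) = 35.8821 psu.
Increase required: 35.8821 − 34.78 = 1.1021 psu.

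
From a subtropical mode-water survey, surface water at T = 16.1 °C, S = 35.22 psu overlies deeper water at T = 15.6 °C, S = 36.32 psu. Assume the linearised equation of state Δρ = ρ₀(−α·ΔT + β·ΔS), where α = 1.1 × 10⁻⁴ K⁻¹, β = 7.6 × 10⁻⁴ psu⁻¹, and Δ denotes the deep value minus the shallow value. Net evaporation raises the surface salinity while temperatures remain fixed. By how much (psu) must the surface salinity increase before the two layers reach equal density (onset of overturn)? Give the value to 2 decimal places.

Neutral buoyancy requires −α(T_deep − T_surf) + β(S_deep − S_surf′) = 0.
S_surf′ = S_deep − (α/β)·ΔT = 36.32 − (1.1 × 10⁻⁴/7.6 × 10⁻⁴)·(-0.5) = 36.3924 psu.
Increase required: 36.3924 − 35.22 = 1.1724 psu.

1.17 psu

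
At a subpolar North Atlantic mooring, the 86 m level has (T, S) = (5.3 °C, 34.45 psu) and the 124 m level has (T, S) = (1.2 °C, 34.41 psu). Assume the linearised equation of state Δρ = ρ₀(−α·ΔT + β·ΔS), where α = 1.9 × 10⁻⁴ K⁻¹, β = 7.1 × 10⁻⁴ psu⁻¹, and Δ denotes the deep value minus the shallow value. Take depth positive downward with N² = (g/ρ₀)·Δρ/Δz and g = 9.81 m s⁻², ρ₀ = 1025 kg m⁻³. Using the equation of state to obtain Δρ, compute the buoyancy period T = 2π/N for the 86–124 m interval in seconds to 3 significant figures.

451 s

ΔT = -4.1 K, ΔS = -0.04 psu (deep − shallow).
Δρ/ρ₀ = −αΔT + βΔS = 7.79 × 10⁻⁴ − 2.84 × 10⁻⁵ = 7.506 × 10⁻⁴, so Δρ ≈ 0.7694 kg m⁻³.
N² = (g/ρ₀)·Δρ/Δz = g·(Δρ/ρ₀)/Δz = 9.81 × 7.506 × 10⁻⁴ / 38 = 1.9377 × 10⁻⁴ s⁻².
N = √(1.9377 × 10⁻⁴) = 0.013920 rad s⁻¹ → T = 2π/N = 451.38 s ≈ 451 s.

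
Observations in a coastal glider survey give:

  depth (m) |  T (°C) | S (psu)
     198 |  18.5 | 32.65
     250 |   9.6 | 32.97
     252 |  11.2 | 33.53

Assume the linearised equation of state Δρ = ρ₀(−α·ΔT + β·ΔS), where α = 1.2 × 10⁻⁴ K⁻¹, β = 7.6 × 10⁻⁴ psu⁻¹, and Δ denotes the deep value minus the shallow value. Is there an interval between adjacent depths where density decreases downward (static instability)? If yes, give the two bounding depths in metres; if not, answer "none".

Evaluate Δρ/ρ₀ = −αΔT + βΔS across each adjacent pair:
  198–250 m: −αΔT+βΔS = −(1.2 × 10⁻⁴)(-8.9)+(7.6 × 10⁻⁴)(+0.32) = 1.3 × 10⁻³ → stable
  250–252 m: −αΔT+βΔS = −(1.2 × 10⁻⁴)(+1.6)+(7.6 × 10⁻⁴)(+0.56) = 2.3 × 10⁻⁴ → stable
Every interval has Δρ > 0: the column is stably stratified throughout.

none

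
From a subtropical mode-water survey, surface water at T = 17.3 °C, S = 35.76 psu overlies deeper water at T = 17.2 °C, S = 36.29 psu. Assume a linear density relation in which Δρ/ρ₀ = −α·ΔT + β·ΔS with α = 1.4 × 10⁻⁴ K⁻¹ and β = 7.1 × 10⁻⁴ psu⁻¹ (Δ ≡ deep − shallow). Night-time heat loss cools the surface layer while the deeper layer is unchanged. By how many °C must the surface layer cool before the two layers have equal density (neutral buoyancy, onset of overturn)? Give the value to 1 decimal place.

Neutral buoyancy requires Δρ = 0, i.e. −α(T_deep − T_surf′) + β(S_deep − S_surf) = 0.
T_surf′ = T_deep − (β/α)·ΔS = 17.2 − (7.1 × 10⁻⁴/1.4 × 10⁻⁴)·(+0.53) = 14.512 °C.
Cooling required: 17.3 − (14.512) = 2.788 °C.

2.8 °C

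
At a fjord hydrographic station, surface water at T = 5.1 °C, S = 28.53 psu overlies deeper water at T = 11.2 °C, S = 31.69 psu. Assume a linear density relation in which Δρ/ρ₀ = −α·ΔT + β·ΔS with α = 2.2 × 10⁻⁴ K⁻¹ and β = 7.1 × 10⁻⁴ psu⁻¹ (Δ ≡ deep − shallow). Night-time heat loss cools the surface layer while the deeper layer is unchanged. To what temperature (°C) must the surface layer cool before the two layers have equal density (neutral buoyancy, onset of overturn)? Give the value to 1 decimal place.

Neutral buoyancy requires Δρ = 0, i.e. −α(T_deep − T_surf′) + β(S_deep − S_surf) = 0.
T_surf′ = T_deep − (β/α)·ΔS = 11.2 − (7.1 × 10⁻⁴/2.2 × 10⁻⁴)·(+3.16) = 1.002 °C.
Cooling required: 5.1 − (1.002) = 4.098 °C.

1.0 °C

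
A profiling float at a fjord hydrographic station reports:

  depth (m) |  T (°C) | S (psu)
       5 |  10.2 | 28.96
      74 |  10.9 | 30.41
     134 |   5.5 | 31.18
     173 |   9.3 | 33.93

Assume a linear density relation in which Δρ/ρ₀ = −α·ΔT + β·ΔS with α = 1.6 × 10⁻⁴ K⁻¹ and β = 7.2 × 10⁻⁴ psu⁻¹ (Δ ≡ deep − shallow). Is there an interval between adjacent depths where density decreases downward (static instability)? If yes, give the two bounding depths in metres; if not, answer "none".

Evaluate Δρ/ρ₀ = −αΔT + βΔS across each adjacent pair:
  5–74 m: −αΔT+βΔS = −(1.6 × 10⁻⁴)(+0.7)+(7.2 × 10⁻⁴)(+1.45) = 9.3 × 10⁻⁴ → stable
  74–134 m: −αΔT+βΔS = −(1.6 × 10⁻⁴)(-5.4)+(7.2 × 10⁻⁴)(+0.77) = 1.4 × 10⁻³ → stable
  134–173 m: −αΔT+βΔS = −(1.6 × 10⁻⁴)(+3.8)+(7.2 × 10⁻⁴)(+2.75) = 1.4 × 10⁻³ → stable
Every interval has Δρ > 0: the column is stably stratified throughout.

none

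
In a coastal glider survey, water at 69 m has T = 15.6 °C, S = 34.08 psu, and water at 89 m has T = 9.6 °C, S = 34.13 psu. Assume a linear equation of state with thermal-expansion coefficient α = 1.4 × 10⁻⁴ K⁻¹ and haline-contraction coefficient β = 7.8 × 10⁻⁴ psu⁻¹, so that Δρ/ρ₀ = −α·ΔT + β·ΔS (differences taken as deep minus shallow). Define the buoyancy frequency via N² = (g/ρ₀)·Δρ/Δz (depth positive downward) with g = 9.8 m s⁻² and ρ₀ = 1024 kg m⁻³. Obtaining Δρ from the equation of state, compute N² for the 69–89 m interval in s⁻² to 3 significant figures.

4.31 × 10⁻⁴ s⁻²

ΔT = -6.0 K, ΔS = +0.05 psu (deep − shallow).
Δρ/ρ₀ = −αΔT + βΔS = 8.40 × 10⁻⁴ + 3.90 × 10⁻⁵ = 8.79 × 10⁻⁴, so Δρ ≈ 0.9001 kg m⁻³.
N² = (g/ρ₀)·Δρ/Δz = g·(Δρ/ρ₀)/Δz = 9.8 × 8.79 × 10⁻⁴ / 20 = 4.3071 × 10⁻⁴ s⁻² ≈ 4.31 × 10⁻⁴ s⁻².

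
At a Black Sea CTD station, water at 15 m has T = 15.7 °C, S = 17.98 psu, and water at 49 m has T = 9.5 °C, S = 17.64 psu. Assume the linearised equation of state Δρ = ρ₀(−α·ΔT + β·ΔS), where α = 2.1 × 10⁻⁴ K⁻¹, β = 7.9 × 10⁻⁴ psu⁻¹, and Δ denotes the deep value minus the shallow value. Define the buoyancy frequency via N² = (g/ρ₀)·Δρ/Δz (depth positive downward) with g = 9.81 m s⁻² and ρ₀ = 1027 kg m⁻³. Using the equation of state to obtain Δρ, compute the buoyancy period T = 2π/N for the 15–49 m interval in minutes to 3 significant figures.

6.06 min

ΔT = -6.2 K, ΔS = -0.34 psu (deep − shallow).
Δρ/ρ₀ = −αΔT + βΔS = 1.302 × 10⁻³ − 2.686 × 10⁻⁴ = 1.0334 × 10⁻³, so Δρ ≈ 1.061 kg m⁻³.
N² = (g/ρ₀)·Δρ/Δz = g·(Δρ/ρ₀)/Δz = 9.81 × 1.0334 × 10⁻³ / 34 = 2.9817 × 10⁻⁴ s⁻².
N = √(2.9817 × 10⁻⁴) = 0.017268 rad s⁻¹ → T = 2π/N = 363.86 s = 6.0643 min ≈ 6.06 min.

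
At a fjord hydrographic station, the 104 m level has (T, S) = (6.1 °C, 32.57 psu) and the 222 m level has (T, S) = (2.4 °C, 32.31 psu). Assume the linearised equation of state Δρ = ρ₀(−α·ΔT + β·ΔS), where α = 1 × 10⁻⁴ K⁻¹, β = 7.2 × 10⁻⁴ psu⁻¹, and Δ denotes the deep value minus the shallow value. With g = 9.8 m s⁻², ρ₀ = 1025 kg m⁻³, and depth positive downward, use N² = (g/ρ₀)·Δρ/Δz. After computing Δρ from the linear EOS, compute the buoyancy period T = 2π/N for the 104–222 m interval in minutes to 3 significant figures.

ΔT = -3.7 K, ΔS = -0.26 psu (deep − shallow).
Δρ/ρ₀ = −αΔT + βΔS = 3.70 × 10⁻⁴ − 1.872 × 10⁻⁴ = 1.828 × 10⁻⁴, so Δρ ≈ 0.1874 kg m⁻³.
N² = (g/ρ₀)·Δρ/Δz = g·(Δρ/ρ₀)/Δz = 9.8 × 1.828 × 10⁻⁴ / 118 = 1.5182 × 10⁻⁵ s⁻².
N = √(1.5182 × 10⁻⁵) = 3.8964 × 10⁻³ rad s⁻¹ → T = 2π/N = 1.6126 × 10³ s = 26.877 min ≈ 26.9 min.

26.9 min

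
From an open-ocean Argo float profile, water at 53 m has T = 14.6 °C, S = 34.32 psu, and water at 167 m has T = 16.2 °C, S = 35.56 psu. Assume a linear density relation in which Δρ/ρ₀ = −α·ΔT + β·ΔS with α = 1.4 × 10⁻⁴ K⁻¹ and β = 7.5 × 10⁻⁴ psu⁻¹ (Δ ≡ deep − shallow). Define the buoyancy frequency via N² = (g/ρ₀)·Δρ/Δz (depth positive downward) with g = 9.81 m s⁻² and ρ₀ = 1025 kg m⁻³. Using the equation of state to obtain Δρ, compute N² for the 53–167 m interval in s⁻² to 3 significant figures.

ΔT = +1.6 K, ΔS = +1.24 psu (deep − shallow).
Δρ/ρ₀ = −αΔT + βΔS = -2.24 × 10⁻⁴ + 9.30 × 10⁻⁴ = 7.06 × 10⁻⁴, so Δρ ≈ 0.7237 kg m⁻³.
N² = (g/ρ₀)·Δρ/Δz = g·(Δρ/ρ₀)/Δz = 9.81 × 7.06 × 10⁻⁴ / 114 = 6.0753 × 10⁻⁵ s⁻² ≈ 6.08 × 10⁻⁵ s⁻².

6.08 × 10⁻⁵ s⁻²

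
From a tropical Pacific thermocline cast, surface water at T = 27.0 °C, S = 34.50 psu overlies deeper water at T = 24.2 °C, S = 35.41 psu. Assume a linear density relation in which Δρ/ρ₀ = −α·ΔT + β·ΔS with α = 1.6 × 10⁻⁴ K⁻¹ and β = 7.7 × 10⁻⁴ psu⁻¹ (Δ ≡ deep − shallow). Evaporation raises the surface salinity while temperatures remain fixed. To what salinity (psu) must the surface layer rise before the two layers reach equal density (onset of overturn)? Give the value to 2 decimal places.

35.99 psu

Neutral buoyancy requires −α(T_deep − T_surf) + β(S_deep − S_surf′) = 0.
S_surf′ = S_deep − (α/β)·ΔT = 35.41 − (1.6 × 10⁻⁴/7.7 × 10⁻⁴)·(-2.8) = 35.9918 psu.
Increase required: 35.9918 − 34.50 = 1.4918 psu.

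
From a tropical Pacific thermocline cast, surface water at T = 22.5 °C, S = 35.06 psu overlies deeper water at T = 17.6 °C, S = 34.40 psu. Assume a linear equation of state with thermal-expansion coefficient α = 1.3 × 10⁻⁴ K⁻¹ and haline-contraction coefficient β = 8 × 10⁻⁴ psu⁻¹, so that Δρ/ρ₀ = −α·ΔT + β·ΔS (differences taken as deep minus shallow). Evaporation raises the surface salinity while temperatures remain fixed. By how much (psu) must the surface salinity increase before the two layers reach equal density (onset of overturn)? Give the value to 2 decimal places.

0.14 psu

Neutral buoyancy requires −α(T_deep − T_surf) + β(S_deep − S_surf′) = 0.
S_surf′ = S_deep − (α/β)·ΔT = 34.40 − (1.3 × 10⁻⁴/8 × 10⁻⁴)·(-4.9) = 35.1962 psu.
Increase required: 35.1962 − 35.06 = 0.1362 psu.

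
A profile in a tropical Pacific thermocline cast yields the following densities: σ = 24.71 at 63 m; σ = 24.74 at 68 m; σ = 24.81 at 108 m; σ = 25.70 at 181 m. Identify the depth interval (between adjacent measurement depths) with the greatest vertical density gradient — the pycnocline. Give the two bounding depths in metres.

108–181 m

Compute the density gradient over each adjacent pair:
  63–68 m: Δρ/Δz = 0.03/5 = 6.0 × 10⁻³ kg m⁻⁴
  68–108 m: Δρ/Δz = 0.07/40 = 1.8 × 10⁻³ kg m⁻⁴
  108–181 m: Δρ/Δz = 0.89/73 = 0.012 kg m⁻⁴
The largest gradient is in the 108–181 m interval — the pycnocline.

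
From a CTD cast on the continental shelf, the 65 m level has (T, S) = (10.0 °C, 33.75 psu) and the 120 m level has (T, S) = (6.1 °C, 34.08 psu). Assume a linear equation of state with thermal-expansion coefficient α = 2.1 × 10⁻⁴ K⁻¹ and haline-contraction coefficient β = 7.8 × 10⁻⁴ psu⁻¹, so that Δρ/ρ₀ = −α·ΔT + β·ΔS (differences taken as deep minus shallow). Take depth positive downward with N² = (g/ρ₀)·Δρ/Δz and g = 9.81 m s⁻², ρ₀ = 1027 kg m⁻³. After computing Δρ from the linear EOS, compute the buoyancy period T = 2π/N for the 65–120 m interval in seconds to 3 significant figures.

453 s

ΔT = -3.9 K, ΔS = +0.33 psu (deep − shallow).
Δρ/ρ₀ = −αΔT + βΔS = 8.19 × 10⁻⁴ + 2.574 × 10⁻⁴ = 1.0764 × 10⁻³, so Δρ ≈ 1.105 kg m⁻³.
N² = (g/ρ₀)·Δρ/Δz = g·(Δρ/ρ₀)/Δz = 9.81 × 1.0764 × 10⁻³ / 55 = 1.9199 × 10⁻⁴ s⁻².
N = √(1.9199 × 10⁻⁴) = 0.013856 rad s⁻¹ → T = 2π/N = 453.46 s ≈ 453 s.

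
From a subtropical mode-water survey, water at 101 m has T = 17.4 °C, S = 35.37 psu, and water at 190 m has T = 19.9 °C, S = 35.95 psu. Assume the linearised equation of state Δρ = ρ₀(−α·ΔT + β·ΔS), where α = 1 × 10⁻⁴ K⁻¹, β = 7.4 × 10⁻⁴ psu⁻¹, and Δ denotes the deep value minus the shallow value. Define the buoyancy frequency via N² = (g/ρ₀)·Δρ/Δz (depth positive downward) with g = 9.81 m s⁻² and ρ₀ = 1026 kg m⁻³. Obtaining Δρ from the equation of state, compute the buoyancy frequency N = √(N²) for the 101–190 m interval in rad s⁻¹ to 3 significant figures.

4.44 × 10⁻³ rad s⁻¹

ΔT = +2.5 K, ΔS = +0.58 psu (deep − shallow).
Δρ/ρ₀ = −αΔT + βΔS = -2.50 × 10⁻⁴ + 4.292 × 10⁻⁴ = 1.792 × 10⁻⁴, so Δρ ≈ 0.1839 kg m⁻³.
N² = (g/ρ₀)·Δρ/Δz = g·(Δρ/ρ₀)/Δz = 9.81 × 1.792 × 10⁻⁴ / 89 = 1.9752 × 10⁻⁵ s⁻².
N = √(1.9752 × 10⁻⁵) = 4.4443 × 10⁻³ rad s⁻¹ ≈ 4.44 × 10⁻³ rad s⁻¹.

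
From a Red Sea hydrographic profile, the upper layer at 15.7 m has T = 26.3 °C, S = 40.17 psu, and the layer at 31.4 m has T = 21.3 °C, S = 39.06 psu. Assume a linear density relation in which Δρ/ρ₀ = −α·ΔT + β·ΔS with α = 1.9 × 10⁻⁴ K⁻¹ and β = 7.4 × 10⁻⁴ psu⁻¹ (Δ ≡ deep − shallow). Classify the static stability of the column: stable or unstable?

ΔT = 21.3 − 26.3 = -5.0 K and ΔS = 39.06 − 40.17 = -1.11 psu (deep − shallow).
−αΔT = 9.50 × 10⁻⁴; βΔS = -8.214 × 10⁻⁴; sum Δρ/ρ₀ = 1.286 × 10⁻⁴.
Δρ/ρ₀ > 0, so Δρ > 0: deeper water is denser → statically stable.

stable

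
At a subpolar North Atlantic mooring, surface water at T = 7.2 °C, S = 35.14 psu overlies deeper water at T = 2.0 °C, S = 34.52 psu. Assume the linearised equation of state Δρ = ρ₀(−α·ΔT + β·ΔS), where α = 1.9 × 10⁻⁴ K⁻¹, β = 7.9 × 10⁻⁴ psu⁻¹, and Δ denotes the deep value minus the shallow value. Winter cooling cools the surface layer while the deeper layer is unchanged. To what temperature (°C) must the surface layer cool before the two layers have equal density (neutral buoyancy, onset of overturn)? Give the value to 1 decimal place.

4.6 °C

Neutral buoyancy requires Δρ = 0, i.e. −α(T_deep − T_surf′) + β(S_deep − S_surf) = 0.
T_surf′ = T_deep − (β/α)·ΔS = 2.0 − (7.9 × 10⁻⁴/1.9 × 10⁻⁴)·(-0.62) = 4.578 °C.
Cooling required: 7.2 − (4.578) = 2.622 °C.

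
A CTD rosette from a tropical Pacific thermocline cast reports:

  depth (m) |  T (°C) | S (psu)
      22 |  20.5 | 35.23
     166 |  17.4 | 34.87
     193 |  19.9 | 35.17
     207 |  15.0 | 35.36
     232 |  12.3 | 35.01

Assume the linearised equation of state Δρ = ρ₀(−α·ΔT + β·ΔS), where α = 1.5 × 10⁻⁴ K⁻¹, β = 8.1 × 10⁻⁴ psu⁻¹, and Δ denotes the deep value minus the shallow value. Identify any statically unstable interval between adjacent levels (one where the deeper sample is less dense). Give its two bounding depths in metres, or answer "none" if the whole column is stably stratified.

166–193 m

Evaluate Δρ/ρ₀ = −αΔT + βΔS across each adjacent pair:
  22–166 m: −αΔT+βΔS = −(1.5 × 10⁻⁴)(-3.1)+(8.1 × 10⁻⁴)(-0.36) = 1.7 × 10⁻⁴ → stable
  166–193 m: −αΔT+βΔS = −(1.5 × 10⁻⁴)(+2.5)+(8.1 × 10⁻⁴)(+0.30) = -1.3 × 10⁻⁴ → UNSTABLE
  193–207 m: −αΔT+βΔS = −(1.5 × 10⁻⁴)(-4.9)+(8.1 × 10⁻⁴)(+0.19) = 8.9 × 10⁻⁴ → stable
  207–232 m: −αΔT+βΔS = −(1.5 × 10⁻⁴)(-2.7)+(8.1 × 10⁻⁴)(-0.35) = 1.2 × 10⁻⁴ → stable
The 166–193 m interval has Δρ < 0: lighter water underlies denser water.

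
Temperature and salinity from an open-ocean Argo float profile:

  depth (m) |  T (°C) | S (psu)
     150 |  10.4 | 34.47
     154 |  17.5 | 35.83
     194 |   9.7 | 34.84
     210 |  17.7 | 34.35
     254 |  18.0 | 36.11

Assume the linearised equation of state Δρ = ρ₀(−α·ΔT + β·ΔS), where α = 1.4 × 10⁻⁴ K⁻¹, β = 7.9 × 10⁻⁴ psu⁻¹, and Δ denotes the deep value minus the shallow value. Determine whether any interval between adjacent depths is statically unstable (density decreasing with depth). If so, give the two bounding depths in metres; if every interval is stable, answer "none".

Evaluate Δρ/ρ₀ = −αΔT + βΔS across each adjacent pair:
  150–154 m: −αΔT+βΔS = −(1.4 × 10⁻⁴)(+7.1)+(7.9 × 10⁻⁴)(+1.36) = 8.0 × 10⁻⁵ → stable
  154–194 m: −αΔT+βΔS = −(1.4 × 10⁻⁴)(-7.8)+(7.9 × 10⁻⁴)(-0.99) = 3.1 × 10⁻⁴ → stable
  194–210 m: −αΔT+βΔS = −(1.4 × 10⁻⁴)(+8.0)+(7.9 × 10⁻⁴)(-0.49) = -1.5 × 10⁻³ → UNSTABLE
  210–254 m: −αΔT+βΔS = −(1.4 × 10⁻⁴)(+0.3)+(7.9 × 10⁻⁴)(+1.76) = 1.3 × 10⁻³ → stable
The 194–210 m interval has Δρ < 0: lighter water underlies denser water.

194–210 m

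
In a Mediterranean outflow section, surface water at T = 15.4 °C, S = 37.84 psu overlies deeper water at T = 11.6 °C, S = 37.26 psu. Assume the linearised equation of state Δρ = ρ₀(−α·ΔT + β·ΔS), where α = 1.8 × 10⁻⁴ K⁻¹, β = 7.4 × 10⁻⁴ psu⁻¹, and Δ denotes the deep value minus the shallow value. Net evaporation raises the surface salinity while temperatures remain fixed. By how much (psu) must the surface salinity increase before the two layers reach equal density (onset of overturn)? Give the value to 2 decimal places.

0.34 psu

Neutral buoyancy requires −α(T_deep − T_surf) + β(S_deep − S_surf′) = 0.
S_surf′ = S_deep − (α/β)·ΔT = 37.26 − (1.8 × 10⁻⁴/7.4 × 10⁻⁴)·(-3.8) = 38.1843 psu.
Increase required: 38.1843 − 37.84 = 0.3443 psu.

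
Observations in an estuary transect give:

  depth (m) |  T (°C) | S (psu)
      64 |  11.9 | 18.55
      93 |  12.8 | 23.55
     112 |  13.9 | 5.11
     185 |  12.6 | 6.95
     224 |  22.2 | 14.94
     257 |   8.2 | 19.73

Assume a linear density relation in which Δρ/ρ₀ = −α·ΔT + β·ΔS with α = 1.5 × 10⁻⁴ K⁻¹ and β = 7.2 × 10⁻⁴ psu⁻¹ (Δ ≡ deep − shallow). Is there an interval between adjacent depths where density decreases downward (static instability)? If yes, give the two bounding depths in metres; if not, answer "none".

93–112 m

Evaluate Δρ/ρ₀ = −αΔT + βΔS across each adjacent pair:
  64–93 m: −αΔT+βΔS = −(1.5 × 10⁻⁴)(+0.9)+(7.2 × 10⁻⁴)(+5.00) = 3.5 × 10⁻³ → stable
  93–112 m: −αΔT+βΔS = −(1.5 × 10⁻⁴)(+1.1)+(7.2 × 10⁻⁴)(-18.44) = -0.013 → UNSTABLE
  112–185 m: −αΔT+βΔS = −(1.5 × 10⁻⁴)(-1.3)+(7.2 × 10⁻⁴)(+1.84) = 1.5 × 10⁻³ → stable
  185–224 m: −αΔT+βΔS = −(1.5 × 10⁻⁴)(+9.6)+(7.2 × 10⁻⁴)(+7.99) = 4.3 × 10⁻³ → stable
  224–257 m: −αΔT+βΔS = −(1.5 × 10⁻⁴)(-14.0)+(7.2 × 10⁻⁴)(+4.79) = 5.5 × 10⁻³ → stable
The 93–112 m interval has Δρ < 0: lighter water underlies denser water.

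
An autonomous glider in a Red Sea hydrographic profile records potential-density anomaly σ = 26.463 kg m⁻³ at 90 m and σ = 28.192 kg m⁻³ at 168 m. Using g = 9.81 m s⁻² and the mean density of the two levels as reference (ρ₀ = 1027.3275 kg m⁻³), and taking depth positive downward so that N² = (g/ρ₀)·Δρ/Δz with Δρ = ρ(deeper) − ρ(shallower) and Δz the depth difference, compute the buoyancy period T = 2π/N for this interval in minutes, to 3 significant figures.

7.20 min

Δρ = 1028.192 − 1026.463 = 1.729 kg m⁻³ over Δz = 168 − 90 = 78 m.
N² = (9.81/1027.3275) × (1.729/78) = 2.1167 × 10⁻⁴ s⁻².
N = √(2.1167 × 10⁻⁴) = 0.014549 rad s⁻¹, so T = 2π/N = 431.86 s = 7.1977 min ≈ 7.20 min.
N² > 0, so the interval is statically stable.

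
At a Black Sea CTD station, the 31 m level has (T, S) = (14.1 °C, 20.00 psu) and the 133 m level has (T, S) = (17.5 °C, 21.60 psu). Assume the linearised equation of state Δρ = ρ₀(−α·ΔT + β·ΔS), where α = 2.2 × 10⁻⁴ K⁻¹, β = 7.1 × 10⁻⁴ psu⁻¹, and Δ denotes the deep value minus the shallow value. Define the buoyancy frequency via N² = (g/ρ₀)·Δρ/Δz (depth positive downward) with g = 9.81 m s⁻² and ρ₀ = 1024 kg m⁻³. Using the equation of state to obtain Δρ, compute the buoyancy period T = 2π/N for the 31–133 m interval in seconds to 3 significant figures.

ΔT = +3.4 K, ΔS = +1.60 psu (deep − shallow).
Δρ/ρ₀ = −αΔT + βΔS = -7.48 × 10⁻⁴ + 1.136 × 10⁻³ = 3.88 × 10⁻⁴, so Δρ ≈ 0.3973 kg m⁻³.
N² = (g/ρ₀)·Δρ/Δz = g·(Δρ/ρ₀)/Δz = 9.81 × 3.88 × 10⁻⁴ / 102 = 3.7316 × 10⁻⁵ s⁻².
N = √(3.7316 × 10⁻⁵) = 6.1087 × 10⁻³ rad s⁻¹ → T = 2π/N = 1.0286 × 10³ s ≈ 1.03 × 10³ s.

1.03 × 10³ s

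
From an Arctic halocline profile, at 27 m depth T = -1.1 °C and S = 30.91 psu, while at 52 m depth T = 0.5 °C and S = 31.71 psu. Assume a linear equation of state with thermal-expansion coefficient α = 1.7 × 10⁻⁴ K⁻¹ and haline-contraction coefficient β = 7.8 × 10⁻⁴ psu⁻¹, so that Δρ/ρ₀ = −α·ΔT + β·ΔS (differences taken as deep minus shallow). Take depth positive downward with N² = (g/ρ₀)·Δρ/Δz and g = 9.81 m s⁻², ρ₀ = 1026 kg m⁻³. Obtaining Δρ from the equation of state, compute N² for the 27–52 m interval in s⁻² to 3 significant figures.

1.38 × 10⁻⁴ s⁻²

ΔT = +1.6 K, ΔS = +0.80 psu (deep − shallow).
Δρ/ρ₀ = −αΔT + βΔS = -2.72 × 10⁻⁴ + 6.24 × 10⁻⁴ = 3.52 × 10⁻⁴, so Δρ ≈ 0.3612 kg m⁻³.
N² = (g/ρ₀)·Δρ/Δz = g·(Δρ/ρ₀)/Δz = 9.81 × 3.52 × 10⁻⁴ / 25 = 1.3812 × 10⁻⁴ s⁻² ≈ 1.38 × 10⁻⁴ s⁻².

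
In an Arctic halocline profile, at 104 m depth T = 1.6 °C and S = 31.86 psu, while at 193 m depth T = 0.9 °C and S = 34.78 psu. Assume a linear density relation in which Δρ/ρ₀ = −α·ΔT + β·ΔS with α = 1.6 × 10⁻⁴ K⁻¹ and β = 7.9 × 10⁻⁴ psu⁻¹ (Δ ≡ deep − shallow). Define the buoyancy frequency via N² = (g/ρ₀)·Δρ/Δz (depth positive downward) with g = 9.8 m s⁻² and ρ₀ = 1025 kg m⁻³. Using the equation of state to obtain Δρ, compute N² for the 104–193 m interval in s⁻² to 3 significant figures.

2.66 × 10⁻⁴ s⁻²

ΔT = -0.7 K, ΔS = +2.92 psu (deep − shallow).
Δρ/ρ₀ = −αΔT + βΔS = 1.12 × 10⁻⁴ + 2.3068 × 10⁻³ = 2.4188 × 10⁻³, so Δρ ≈ 2.479 kg m⁻³.
N² = (g/ρ₀)·Δρ/Δz = g·(Δρ/ρ₀)/Δz = 9.8 × 2.4188 × 10⁻³ / 89 = 2.6634 × 10⁻⁴ s⁻² ≈ 2.66 × 10⁻⁴ s⁻².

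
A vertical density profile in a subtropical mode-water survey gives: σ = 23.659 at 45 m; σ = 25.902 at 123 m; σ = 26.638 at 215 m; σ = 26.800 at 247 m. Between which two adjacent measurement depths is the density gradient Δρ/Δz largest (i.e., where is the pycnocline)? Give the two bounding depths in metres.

45–123 m

Compute the density gradient over each adjacent pair:
  45–123 m: Δρ/Δz = 2.243/78 = 0.029 kg m⁻⁴
  123–215 m: Δρ/Δz = 0.736/92 = 8.0 × 10⁻³ kg m⁻⁴
  215–247 m: Δρ/Δz = 0.162/32 = 5.1 × 10⁻³ kg m⁻⁴
The largest gradient is in the 45–123 m interval — the pycnocline.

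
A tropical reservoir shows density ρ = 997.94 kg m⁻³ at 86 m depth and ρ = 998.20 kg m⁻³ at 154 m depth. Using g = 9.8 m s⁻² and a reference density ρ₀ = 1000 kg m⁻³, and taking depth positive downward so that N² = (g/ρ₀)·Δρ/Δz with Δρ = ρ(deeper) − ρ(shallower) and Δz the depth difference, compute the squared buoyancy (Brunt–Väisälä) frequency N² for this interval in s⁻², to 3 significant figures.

3.75 × 10⁻⁵ s⁻²

Δρ = 998.20 − 997.94 = 0.26 kg m⁻³ over Δz = 154 − 86 = 68 m.
N² = (9.8/1000) × (0.26/68) = 3.7471 × 10⁻⁵ s⁻² ≈ 3.75 × 10⁻⁵ s⁻².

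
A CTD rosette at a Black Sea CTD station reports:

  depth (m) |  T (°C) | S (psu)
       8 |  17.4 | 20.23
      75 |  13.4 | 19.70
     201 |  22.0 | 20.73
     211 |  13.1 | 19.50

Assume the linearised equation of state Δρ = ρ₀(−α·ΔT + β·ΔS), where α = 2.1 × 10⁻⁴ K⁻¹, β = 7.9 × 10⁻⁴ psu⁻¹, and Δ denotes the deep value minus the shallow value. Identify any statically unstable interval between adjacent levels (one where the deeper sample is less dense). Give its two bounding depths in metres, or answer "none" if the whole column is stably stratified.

75–201 m

Evaluate Δρ/ρ₀ = −αΔT + βΔS across each adjacent pair:
  8–75 m: −αΔT+βΔS = −(2.1 × 10⁻⁴)(-4.0)+(7.9 × 10⁻⁴)(-0.53) = 4.2 × 10⁻⁴ → stable
  75–201 m: −αΔT+βΔS = −(2.1 × 10⁻⁴)(+8.6)+(7.9 × 10⁻⁴)(+1.03) = -9.9 × 10⁻⁴ → UNSTABLE
  201–211 m: −αΔT+βΔS = −(2.1 × 10⁻⁴)(-8.9)+(7.9 × 10⁻⁴)(-1.23) = 9.0 × 10⁻⁴ → stable
The 75–201 m interval has Δρ < 0: lighter water underlies denser water.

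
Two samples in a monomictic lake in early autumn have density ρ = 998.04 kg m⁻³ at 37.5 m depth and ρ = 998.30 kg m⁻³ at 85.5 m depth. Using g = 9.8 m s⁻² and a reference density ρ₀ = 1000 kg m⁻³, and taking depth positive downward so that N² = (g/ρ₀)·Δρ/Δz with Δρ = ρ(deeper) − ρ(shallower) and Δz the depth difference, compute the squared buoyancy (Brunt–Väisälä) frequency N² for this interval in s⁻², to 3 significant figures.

Δρ = 998.30 − 998.04 = 0.26 kg m⁻³ over Δz = 85.5 − 37.5 = 48 m.
N² = (9.8/1000) × (0.26/48) = 5.3083 × 10⁻⁵ s⁻² ≈ 5.31 × 10⁻⁵ s⁻².

5.31 × 10⁻⁵ s⁻²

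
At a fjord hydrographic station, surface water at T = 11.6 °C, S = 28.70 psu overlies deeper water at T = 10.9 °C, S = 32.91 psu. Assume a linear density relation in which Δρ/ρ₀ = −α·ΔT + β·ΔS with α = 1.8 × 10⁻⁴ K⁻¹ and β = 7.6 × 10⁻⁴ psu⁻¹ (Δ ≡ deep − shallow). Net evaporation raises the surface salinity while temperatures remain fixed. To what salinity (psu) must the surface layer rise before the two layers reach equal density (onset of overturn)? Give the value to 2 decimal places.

33.08 psu

Neutral buoyancy requires −α(T_deep − T_surf) + β(S_deep − S_surf′) = 0.
S_surf′ = S_deep − (α/β)·ΔT = 32.91 − (1.8 × 10⁻⁴/7.6 × 10⁻⁴)·(-0.7) = 33.0758 psu.
Increase required: 33.0758 − 28.70 = 4.3758 psu.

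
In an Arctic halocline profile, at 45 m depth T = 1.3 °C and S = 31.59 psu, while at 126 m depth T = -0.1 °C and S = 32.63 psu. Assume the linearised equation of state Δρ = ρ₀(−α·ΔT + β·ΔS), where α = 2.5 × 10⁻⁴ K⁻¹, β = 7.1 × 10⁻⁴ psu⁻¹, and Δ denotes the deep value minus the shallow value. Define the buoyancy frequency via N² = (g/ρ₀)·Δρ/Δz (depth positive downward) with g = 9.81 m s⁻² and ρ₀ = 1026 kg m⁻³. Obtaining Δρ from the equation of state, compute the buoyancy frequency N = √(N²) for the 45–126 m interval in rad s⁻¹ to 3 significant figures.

0.0115 rad s⁻¹

ΔT = -1.4 K, ΔS = +1.04 psu (deep − shallow).
Δρ/ρ₀ = −αΔT + βΔS = 3.50 × 10⁻⁴ + 7.384 × 10⁻⁴ = 1.0884 × 10⁻³, so Δρ ≈ 1.117 kg m⁻³.
N² = (g/ρ₀)·Δρ/Δz = g·(Δρ/ρ₀)/Δz = 9.81 × 1.0884 × 10⁻³ / 81 = 1.3182 × 10⁻⁴ s⁻².
N = √(1.3182 × 10⁻⁴) = 0.011481 rad s⁻¹ ≈ 0.0115 rad s⁻¹.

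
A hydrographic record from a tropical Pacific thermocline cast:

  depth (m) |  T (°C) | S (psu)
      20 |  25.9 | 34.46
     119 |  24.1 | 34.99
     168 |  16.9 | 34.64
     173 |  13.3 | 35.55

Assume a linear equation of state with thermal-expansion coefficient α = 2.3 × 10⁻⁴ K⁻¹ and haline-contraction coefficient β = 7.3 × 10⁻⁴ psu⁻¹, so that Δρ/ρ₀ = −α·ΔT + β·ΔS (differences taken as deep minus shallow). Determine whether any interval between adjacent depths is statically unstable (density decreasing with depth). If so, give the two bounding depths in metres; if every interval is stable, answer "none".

none

Evaluate Δρ/ρ₀ = −αΔT + βΔS across each adjacent pair:
  20–119 m: −αΔT+βΔS = −(2.3 × 10⁻⁴)(-1.8)+(7.3 × 10⁻⁴)(+0.53) = 8.0 × 10⁻⁴ → stable
  119–168 m: −αΔT+βΔS = −(2.3 × 10⁻⁴)(-7.2)+(7.3 × 10⁻⁴)(-0.35) = 1.4 × 10⁻³ → stable
  168–173 m: −αΔT+βΔS = −(2.3 × 10⁻⁴)(-3.6)+(7.3 × 10⁻⁴)(+0.91) = 1.5 × 10⁻³ → stable
Every interval has Δρ > 0: the column is stably stratified throughout.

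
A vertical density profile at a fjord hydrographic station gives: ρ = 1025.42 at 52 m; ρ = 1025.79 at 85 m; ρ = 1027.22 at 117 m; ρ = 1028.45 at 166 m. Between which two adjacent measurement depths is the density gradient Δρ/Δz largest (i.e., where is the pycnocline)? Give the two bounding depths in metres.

Compute the density gradient over each adjacent pair:
  52–85 m: Δρ/Δz = 0.37/33 = 0.011 kg m⁻⁴
  85–117 m: Δρ/Δz = 1.43/32 = 0.045 kg m⁻⁴
  117–166 m: Δρ/Δz = 1.23/49 = 0.025 kg m⁻⁴
The largest gradient is in the 85–117 m interval — the pycnocline.

85–117 m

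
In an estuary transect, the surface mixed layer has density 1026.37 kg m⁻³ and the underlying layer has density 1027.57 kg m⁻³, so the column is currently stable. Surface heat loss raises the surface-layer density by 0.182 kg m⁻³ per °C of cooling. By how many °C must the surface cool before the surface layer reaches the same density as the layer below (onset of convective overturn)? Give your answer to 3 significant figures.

6.59 °C

Density deficit of the surface layer: 1027.57 − 1026.37 = 1.2 kg m⁻³.
Required change = 1.2 / 0.182 = 6.59 °C.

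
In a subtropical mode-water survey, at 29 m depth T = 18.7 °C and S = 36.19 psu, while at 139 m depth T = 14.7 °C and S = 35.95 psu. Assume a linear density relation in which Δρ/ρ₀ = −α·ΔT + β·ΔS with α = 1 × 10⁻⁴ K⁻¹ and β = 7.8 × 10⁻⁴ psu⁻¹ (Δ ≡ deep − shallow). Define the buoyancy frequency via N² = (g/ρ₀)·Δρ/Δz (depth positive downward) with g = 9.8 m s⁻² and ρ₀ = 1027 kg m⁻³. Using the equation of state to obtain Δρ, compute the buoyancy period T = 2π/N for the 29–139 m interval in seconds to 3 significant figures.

ΔT = -4.0 K, ΔS = -0.24 psu (deep − shallow).
Δρ/ρ₀ = −αΔT + βΔS = 4.00 × 10⁻⁴ − 1.872 × 10⁻⁴ = 2.128 × 10⁻⁴, so Δρ ≈ 0.2185 kg m⁻³.
N² = (g/ρ₀)·Δρ/Δz = g·(Δρ/ρ₀)/Δz = 9.8 × 2.128 × 10⁻⁴ / 110 = 1.8959 × 10⁻⁵ s⁻².
N = √(1.8959 × 10⁻⁵) = 4.3542 × 10⁻³ rad s⁻¹ → T = 2π/N = 1.4430 × 10³ s ≈ 1.44 × 10³ s.

1.44 × 10³ s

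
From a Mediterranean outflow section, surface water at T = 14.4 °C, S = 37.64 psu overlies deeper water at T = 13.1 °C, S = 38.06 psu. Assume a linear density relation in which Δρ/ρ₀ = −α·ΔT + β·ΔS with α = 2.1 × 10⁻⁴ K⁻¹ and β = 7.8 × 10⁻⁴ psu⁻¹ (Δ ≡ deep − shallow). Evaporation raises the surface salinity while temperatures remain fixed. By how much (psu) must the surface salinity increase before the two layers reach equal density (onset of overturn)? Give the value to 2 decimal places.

0.77 psu

Neutral buoyancy requires −α(T_deep − T_surf) + β(S_deep − S_surf′) = 0.
S_surf′ = S_deep − (α/β)·ΔT = 38.06 − (2.1 × 10⁻⁴/7.8 × 10⁻⁴)·(-1.3) = 38.4100 psu.
Increase required: 38.4100 − 37.64 = 0.7700 psu.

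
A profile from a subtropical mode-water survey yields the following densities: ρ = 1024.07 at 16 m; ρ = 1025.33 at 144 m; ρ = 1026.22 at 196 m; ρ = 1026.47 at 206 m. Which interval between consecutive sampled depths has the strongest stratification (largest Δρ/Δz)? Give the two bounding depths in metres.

196–206 m

Compute the density gradient over each adjacent pair:
  16–144 m: Δρ/Δz = 1.26/128 = 9.8 × 10⁻³ kg m⁻⁴
  144–196 m: Δρ/Δz = 0.89/52 = 0.017 kg m⁻⁴
  196–206 m: Δρ/Δz = 0.25/10 = 0.025 kg m⁻⁴
The largest gradient is in the 196–206 m interval — the pycnocline.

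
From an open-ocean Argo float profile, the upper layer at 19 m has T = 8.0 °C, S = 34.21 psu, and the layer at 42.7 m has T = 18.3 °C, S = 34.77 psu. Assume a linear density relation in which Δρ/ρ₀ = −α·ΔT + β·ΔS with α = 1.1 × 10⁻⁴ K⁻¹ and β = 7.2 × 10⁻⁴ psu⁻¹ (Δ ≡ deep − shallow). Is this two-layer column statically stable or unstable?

unstable

ΔT = 18.3 − 8.0 = +10.3 K and ΔS = 34.77 − 34.21 = +0.56 psu (deep − shallow).
−αΔT = -1.133 × 10⁻³; βΔS = 4.032 × 10⁻⁴; sum Δρ/ρ₀ = -7.298 × 10⁻⁴.
Δρ/ρ₀ < 0, so Δρ < 0: deeper water is lighter → statically unstable; the column would overturn.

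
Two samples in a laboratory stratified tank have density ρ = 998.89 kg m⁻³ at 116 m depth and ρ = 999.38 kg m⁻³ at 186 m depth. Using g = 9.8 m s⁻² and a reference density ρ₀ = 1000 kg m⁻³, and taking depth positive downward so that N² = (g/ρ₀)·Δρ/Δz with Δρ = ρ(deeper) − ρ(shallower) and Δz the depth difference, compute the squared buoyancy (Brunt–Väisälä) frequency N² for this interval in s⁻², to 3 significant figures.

6.86 × 10⁻⁵ s⁻²

Δρ = 999.38 − 998.89 = 0.49 kg m⁻³ over Δz = 186 − 116 = 70 m.
N² = (9.8/1000) × (0.49/70) = 6.8600 × 10⁻⁵ s⁻² ≈ 6.86 × 10⁻⁵ s⁻².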